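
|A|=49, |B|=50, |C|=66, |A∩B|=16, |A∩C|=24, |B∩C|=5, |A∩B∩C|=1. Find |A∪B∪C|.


|A∪B∪C| = 49+50+66-16-24-5+1 = 121

|A∪B∪C| = 121


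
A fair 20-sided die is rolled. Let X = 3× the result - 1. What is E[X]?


E[die] = (1+20)/2 = 21/2
E[X] = 3×21/2 - 1 = 61/2

E[X] = 61/2


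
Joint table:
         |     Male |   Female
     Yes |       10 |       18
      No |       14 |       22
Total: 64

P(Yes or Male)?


P(Yes∨Male) = P(Yes) + P(Male) - P(Yes∧Male)
= (28 + 24 - 10)/64 = 42/64 = 21/32

P = 21/32 ≈ 65.62%


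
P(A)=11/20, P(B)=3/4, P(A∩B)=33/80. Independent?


P(A)×P(B) = 33/80
P(A∩B) = 33/80
Equal ✓ → Independent

Yes, independent


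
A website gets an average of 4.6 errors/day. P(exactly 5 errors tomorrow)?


Poisson(λ=4.6): P(X=5) = e^(-λ)×λ^k/k!
= e^(-4.6) × 4.6^5 / 5!
≈ 0.01005183574 × 2059.62976 / 120 ≈ 0.172526

P(X=5) ≈ 0.172526 ≈ 17.25%


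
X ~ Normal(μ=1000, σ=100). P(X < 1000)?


z = (1000-1000)/100 = 0.0
P(Z < 0.0) = 0.5000

P(X < 1000) ≈ 0.5000


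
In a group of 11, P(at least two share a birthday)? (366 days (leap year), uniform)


P(all different) = Π(366-i)/366 for i=0..10
= 0.859219
P(match) = 1 - 0.859219 = 0.140781

P ≈ 0.1408 ≈ 14.08%


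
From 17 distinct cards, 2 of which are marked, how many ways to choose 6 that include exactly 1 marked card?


Choose 1 of the 2 marked cards and 5 of the other 15 cards:
C(2,1)×C(15,5) = 2×3003 = 6006

6006


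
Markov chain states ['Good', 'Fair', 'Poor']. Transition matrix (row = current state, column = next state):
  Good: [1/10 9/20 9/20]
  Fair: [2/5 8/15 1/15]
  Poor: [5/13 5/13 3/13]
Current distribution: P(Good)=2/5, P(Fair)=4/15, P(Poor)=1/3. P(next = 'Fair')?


P(next=Fair) = Σᵢ P(now=i)×P(i→Fair)
= 2/5×9/20 + 4/15×8/15 + 1/3×5/13
= 9/50 + 32/225 + 5/39 = 527/1170

P = 527/1170 ≈ 0.4504


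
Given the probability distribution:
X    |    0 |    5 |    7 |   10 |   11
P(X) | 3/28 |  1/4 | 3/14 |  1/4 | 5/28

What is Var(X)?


E[X] = 101/14
E[X²] = 887/14
Var(X) = E[X²] - (E[X])² = 887/14 - 10201/196 = 2217/196

Var(X) = 2217/196 ≈ 11.3112


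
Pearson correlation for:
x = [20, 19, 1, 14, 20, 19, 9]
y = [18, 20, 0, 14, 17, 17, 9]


n=7, Σx=102, Σy=95, Σxy=1680, Σx²=1800, Σy²=1579
r = (7×1680 - 102×95)/√((7×1800 - 102²)(7×1579 - 95²))
= 2070/√(2196×2028) = 2070/√4453488 ≈ 2070/2110.3289 ≈ 0.9809

r ≈ 0.9809


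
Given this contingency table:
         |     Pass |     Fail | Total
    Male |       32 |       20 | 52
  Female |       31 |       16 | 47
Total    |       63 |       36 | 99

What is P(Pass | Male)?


P(Pass | Male) = 32/(32+20) = 32/52 = 8/13

P(Pass|Male) = 8/13 ≈ 61.54%


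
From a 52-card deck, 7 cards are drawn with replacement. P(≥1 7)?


P(not a 7) = 48/52 = 12/13
P(none in 7 draws) = (12/13)^7 = 35831808/62748517
P(≥1 7) = 1 - 35831808/62748517 = 26916709/62748517

P = 26916709/62748517 ≈ 42.90%


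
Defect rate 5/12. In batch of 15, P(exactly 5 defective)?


Binomial: P(X=5) = C(15,5)×p^5×(1-p)^10
= 3003 × 3125/248832 × 282475249/61917364224 = 883617888278125/5135673858195456

P(X=5) = 883617888278125/5135673858195456 ≈ 17.21%


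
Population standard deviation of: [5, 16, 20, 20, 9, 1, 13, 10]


Mean = 94/8 = 47/4
  (5-47/4)²=729/16
  (16-47/4)²=289/16
  (20-47/4)²=1089/16
  (20-47/4)²=1089/16
  (9-47/4)²=121/16
  (1-47/4)²=1849/16
  (13-47/4)²=25/16
  (10-47/4)²=49/16
Σ(x-μ)² = 655/2
σ² = (655/2)/8 = 655/16

σ = √(655/16) ≈ 6.3982


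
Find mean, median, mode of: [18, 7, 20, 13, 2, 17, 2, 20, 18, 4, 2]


Sorted: [2, 2, 2, 4, 7, 13, 17, 18, 18, 20, 20]
Mean = 123/11
Median = 13
Freq: {18: 2, 7: 1, 20: 2, 13: 1, 2: 3, 17: 1, 4: 1}
Mode: [2]

Mean=123/11, Median=13, Mode=2


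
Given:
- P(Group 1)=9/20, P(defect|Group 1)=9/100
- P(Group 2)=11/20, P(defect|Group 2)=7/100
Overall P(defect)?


P(B) = Σ P(B|Aᵢ)×P(Aᵢ)
  9/100×9/20 = 81/2000
  7/100×11/20 = 77/2000
Sum = 79/1000

P(defect) = 79/1000 ≈ 7.90%


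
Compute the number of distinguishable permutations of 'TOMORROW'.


Letters: 8, freq: {'T': 1, 'O': 3, 'M': 1, 'R': 2, 'W': 1}
8!/(1!×3!×1!×2!×1!) = 40320/12 = 3360

3360


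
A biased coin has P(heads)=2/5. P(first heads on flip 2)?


Geometric: P(X=2) = (1-p)^(k-1)×p = (3/5)^1×2/5 = 6/25

P(X=2) = 6/25 ≈ 24.00%


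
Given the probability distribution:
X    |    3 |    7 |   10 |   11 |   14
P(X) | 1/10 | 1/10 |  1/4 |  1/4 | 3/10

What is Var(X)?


E[X] = 209/20
E[X²] = 2397/20
Var(X) = E[X²] - (E[X])² = 2397/20 - 43681/400 = 4259/400

Var(X) = 4259/400 ≈ 10.6475


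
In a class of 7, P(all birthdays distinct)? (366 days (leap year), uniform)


P(all different) = Π(366-i)/366 for i=0..6
= (366/366)×(365/366)×...×(360/366)
= 0.943914

P ≈ 0.9439 ≈ 94.39%


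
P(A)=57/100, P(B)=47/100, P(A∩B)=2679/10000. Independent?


P(A)×P(B) = 2679/10000
P(A∩B) = 2679/10000
Equal ✓ → Independent

Yes, independent


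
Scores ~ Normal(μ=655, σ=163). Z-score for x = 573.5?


z = (x - μ)/σ = (573.5 - 655)/163 = -0.5

z = -0.5


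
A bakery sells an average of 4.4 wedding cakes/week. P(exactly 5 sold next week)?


Poisson(λ=4.4): P(X=5) = e^(-λ)×λ^k/k!
= e^(-4.4) × 4.4^5 / 5!
≈ 0.0122773399 × 1649.16224 / 120 ≈ 0.168728

P(X=5) ≈ 0.168728 ≈ 16.87%


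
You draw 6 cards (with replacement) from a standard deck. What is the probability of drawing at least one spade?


P(not a spade) = 39/52 = 3/4
P(none in 6 draws) = (3/4)^6 = 729/4096
P(≥1 spade) = 1 - 729/4096 = 3367/4096

P = 3367/4096 ≈ 82.20%


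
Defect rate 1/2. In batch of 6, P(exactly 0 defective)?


Binomial: P(X=0) = C(6,0)×p^0×(1-p)^6
= 1 × 1 × 1/64 = 1/64

P(X=0) = 1/64 ≈ 1.56%


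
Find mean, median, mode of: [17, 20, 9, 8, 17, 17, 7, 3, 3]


Sorted: [3, 3, 7, 8, 9, 17, 17, 17, 20]
Mean = 101/9
Median = 9
Freq: {17: 3, 20: 1, 9: 1, 8: 1, 7: 1, 3: 2}
Mode: [17]

Mean=101/9, Median=9, Mode=17


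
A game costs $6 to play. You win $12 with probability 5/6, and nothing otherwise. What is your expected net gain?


E[gain] = (12-6)×5/6 + (-6)×1/6
= 5 - 1 = 4

Expected net gain = $4 ≈ $4.00


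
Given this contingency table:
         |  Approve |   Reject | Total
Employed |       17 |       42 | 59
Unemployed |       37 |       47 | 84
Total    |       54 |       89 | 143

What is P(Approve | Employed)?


P(Approve | Employed) = 17/(17+42) = 17/59

P(Approve|Employed) = 17/59 ≈ 28.81%


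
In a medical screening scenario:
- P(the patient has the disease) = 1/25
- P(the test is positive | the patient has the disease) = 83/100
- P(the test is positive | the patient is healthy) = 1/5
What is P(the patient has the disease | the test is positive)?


Using Bayes' theorem:
P(A|B) = P(B|A)·P(A) / P(B)

P(the test is positive) = 83/100 × 1/25 + 1/5 × 24/25
= 83/2500 + 24/125 = 563/2500

P(the patient has the disease|the test is positive) = (83/2500) / (563/2500) = 83/563

P(the patient has the disease|the test is positive) = 83/563 ≈ 14.74%


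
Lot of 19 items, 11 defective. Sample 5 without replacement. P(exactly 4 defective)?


Hypergeometric: C(11,4)×C(8,1)/C(19,5)
= 330×8/11628 = 220/969

P(X=4) = 220/969 ≈ 22.70%


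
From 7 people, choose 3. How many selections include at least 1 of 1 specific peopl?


Complement: C(7,3) - C(6,3) = 35 - 20 = 15

15


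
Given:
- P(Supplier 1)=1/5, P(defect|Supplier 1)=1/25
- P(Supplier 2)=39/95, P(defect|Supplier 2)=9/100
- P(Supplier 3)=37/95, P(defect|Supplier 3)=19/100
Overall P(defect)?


P(B) = Σ P(B|Aᵢ)×P(Aᵢ)
  1/25×1/5 = 1/125
  9/100×39/95 = 351/9500
  19/100×37/95 = 37/500
Sum = 113/950

P(defect) = 113/950 ≈ 11.89%


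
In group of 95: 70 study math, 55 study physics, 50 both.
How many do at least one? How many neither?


|A∪B| = 70+55-50 = 75
Neither = 95-75 = 20

At least one: 75; Neither: 20


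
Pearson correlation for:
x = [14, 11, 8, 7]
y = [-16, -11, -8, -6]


n=4, Σx=40, Σy=-41, Σxy=-451, Σx²=430, Σy²=477
r = (4×(-451) - 40×(-41))/√((4×430 - 40²)(4×477 - (-41)²))
= -164/√(120×227) = -164/√27240 ≈ -164/165.0454 ≈ -0.9937

r ≈ -0.9937


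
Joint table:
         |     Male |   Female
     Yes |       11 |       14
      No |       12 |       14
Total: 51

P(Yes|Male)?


P(Yes|Male) = 11/(11+12) = 11/23

P = 11/23 ≈ 47.83%


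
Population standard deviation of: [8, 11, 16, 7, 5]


Mean = 47/5
  (8-47/5)²=49/25
  (11-47/5)²=64/25
  (16-47/5)²=1089/25
  (7-47/5)²=144/25
  (5-47/5)²=484/25
Σ(x-μ)² = 366/5
σ² = (366/5)/5 = 366/25

σ = √(366/25) ≈ 3.8262


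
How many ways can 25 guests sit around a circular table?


Circular arrangements of 25 distinct objects: fix one position to break rotational symmetry.
(n-1)! = 24! = 620448401733239439360000

620448401733239439360000


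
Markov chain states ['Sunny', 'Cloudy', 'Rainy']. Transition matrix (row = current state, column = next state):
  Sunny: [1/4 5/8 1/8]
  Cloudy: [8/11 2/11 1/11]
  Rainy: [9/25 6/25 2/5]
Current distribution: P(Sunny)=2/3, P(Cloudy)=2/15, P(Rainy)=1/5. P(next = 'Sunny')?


P(next=Sunny) = Σᵢ P(now=i)×P(i→Sunny)
= 2/3×1/4 + 2/15×8/11 + 1/5×9/25
= 1/6 + 16/165 + 9/125 = 923/2750

P = 923/2750 ≈ 0.3356


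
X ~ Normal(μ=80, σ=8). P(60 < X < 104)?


z₁=(60-80)/8=-2.5, z₂=(104-80)/8=3.0
P = Φ(3.0) - Φ(-2.5) = 0.998650 - 0.006210 = 0.992440 ≈ 0.9924

P(60 < X < 104) ≈ 0.9924


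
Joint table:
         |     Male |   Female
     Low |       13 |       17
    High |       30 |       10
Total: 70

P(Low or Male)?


P(Low∨Male) = P(Low) + P(Male) - P(Low∧Male)
= (30 + 43 - 13)/70 = 60/70 = 6/7

P = 6/7 ≈ 85.71%


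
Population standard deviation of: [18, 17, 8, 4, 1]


Mean = 48/5
  (18-48/5)²=1764/25
  (17-48/5)²=1369/25
  (8-48/5)²=64/25
  (4-48/5)²=784/25
  (1-48/5)²=1849/25
Σ(x-μ)² = 1166/5
σ² = (1166/5)/5 = 1166/25

σ = √(1166/25) ≈ 6.8293


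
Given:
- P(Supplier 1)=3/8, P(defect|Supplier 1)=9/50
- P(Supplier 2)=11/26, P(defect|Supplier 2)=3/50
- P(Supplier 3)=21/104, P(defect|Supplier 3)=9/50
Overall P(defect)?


P(B) = Σ P(B|Aᵢ)×P(Aᵢ)
  9/50×3/8 = 27/400
  3/50×11/26 = 33/1300
  9/50×21/104 = 189/5200
Sum = 42/325

P(defect) = 42/325 ≈ 12.92%


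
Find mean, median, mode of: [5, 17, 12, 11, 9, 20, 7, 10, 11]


Sorted: [5, 7, 9, 10, 11, 11, 12, 17, 20]
Mean = 102/9 = 34/3
Median = 11
Freq: {5: 1, 17: 1, 12: 1, 11: 2, 9: 1, 20: 1, 7: 1, 10: 1}
Mode: [11]

Mean=34/3, Median=11, Mode=11


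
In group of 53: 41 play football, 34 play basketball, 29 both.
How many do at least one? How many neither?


|A∪B| = 41+34-29 = 46
Neither = 53-46 = 7

At least one: 46; Neither: 7


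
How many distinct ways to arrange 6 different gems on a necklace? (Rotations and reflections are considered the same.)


Free circular arrangements: rotations and reflections both identified.
(n-1)!/2 = 5!/2 = 120/2 = 60

60


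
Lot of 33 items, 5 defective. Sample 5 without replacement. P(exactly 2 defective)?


Hypergeometric: C(5,2)×C(28,3)/C(33,5)
= 10×3276/237336 = 1365/9889

P(X=2) = 1365/9889 ≈ 13.80%


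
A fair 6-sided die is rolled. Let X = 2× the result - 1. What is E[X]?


E[die] = (1+6)/2 = 7/2
E[X] = 2×7/2 - 1 = 6

E[X] = 6


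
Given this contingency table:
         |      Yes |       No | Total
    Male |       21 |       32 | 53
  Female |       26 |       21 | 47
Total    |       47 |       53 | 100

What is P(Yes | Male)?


P(Yes | Male) = 21/(21+32) = 21/53

P(Yes|Male) = 21/53 ≈ 39.62%


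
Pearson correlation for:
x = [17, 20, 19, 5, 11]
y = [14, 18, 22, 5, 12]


n=5, Σx=72, Σy=71, Σxy=1173, Σx²=1196, Σy²=1173
r = (5×1173 - 72×71)/√((5×1196 - 72²)(5×1173 - 71²))
= 753/√(796×824) = 753/√655904 ≈ 753/809.8790 ≈ 0.9298

r ≈ 0.9298


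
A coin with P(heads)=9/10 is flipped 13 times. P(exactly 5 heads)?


Binomial: P(X=5) = C(13,5)×p^5×(1-p)^8
= 1287 × 59049/100000 × 1/100000000 = 75996063/10000000000000

P(X=5) = 75996063/10000000000000 ≈ 0.00%


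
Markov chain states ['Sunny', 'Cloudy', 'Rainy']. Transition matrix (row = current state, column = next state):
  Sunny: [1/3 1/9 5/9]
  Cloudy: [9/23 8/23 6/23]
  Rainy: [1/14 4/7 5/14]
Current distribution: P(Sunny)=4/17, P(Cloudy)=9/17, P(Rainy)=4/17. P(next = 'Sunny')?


P(next=Sunny) = Σᵢ P(now=i)×P(i→Sunny)
= 4/17×1/3 + 9/17×9/23 + 4/17×1/14
= 4/51 + 81/391 + 2/119 = 2483/8211

P = 2483/8211 ≈ 0.3024


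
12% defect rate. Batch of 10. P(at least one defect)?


P(all good) = (22/25)^10 = 26559922791424/95367431640625
P(≥1 defect) = 68807508849201/95367431640625

P = 68807508849201/95367431640625 ≈ 72.15%


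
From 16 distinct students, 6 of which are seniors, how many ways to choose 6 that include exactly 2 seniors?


Choose 2 of the 6 seniors and 4 of the other 10 students:
C(6,2)×C(10,4) = 15×210 = 3150

3150


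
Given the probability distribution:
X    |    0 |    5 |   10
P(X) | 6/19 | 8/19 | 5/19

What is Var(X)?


E[X] = 90/19
E[X²] = 700/19
Var(X) = E[X²] - (E[X])² = 700/19 - 8100/361 = 5200/361

Var(X) = 5200/361 ≈ 14.4044


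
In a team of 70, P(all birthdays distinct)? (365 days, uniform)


P(all different) = Π(365-i)/365 for i=0..69
= (365/365)×(364/365)×...×(296/365)
= 0.000840

P ≈ 0.0008 ≈ 0.08%


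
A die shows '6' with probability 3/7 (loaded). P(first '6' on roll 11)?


Geometric: P(X=11) = (1-p)^(k-1)×p = (4/7)^10×3/7 = 3145728/1977326743

P(X=11) = 3145728/1977326743 ≈ 0.16%


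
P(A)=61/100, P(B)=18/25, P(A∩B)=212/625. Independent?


P(A)×P(B) = 549/1250
P(A∩B) = 212/625
Not equal → NOT independent

No, not independent


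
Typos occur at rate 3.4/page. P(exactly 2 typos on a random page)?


Poisson(λ=3.4): P(X=2) = e^(-λ)×λ^k/k!
= e^(-3.4) × 3.4^2 / 2!
≈ 0.03337326996 × 11.56 / 2 ≈ 0.192898

P(X=2) ≈ 0.192898 ≈ 19.29%


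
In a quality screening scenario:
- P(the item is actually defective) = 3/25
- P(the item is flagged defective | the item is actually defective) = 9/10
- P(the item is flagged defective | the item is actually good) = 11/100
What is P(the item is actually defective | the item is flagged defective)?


Using Bayes' theorem:
P(A|B) = P(B|A)·P(A) / P(B)

P(the item is flagged defective) = 9/10 × 3/25 + 11/100 × 22/25
= 27/250 + 121/1250 = 128/625

P(the item is actually defective|the item is flagged defective) = (27/250) / (128/625) = 135/256

P(the item is actually defective|the item is flagged defective) = 135/256 ≈ 52.73%


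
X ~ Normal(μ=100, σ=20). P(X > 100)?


z = (100-100)/20 = 0.0
P(X > 100) = 1 - P(Z ≤ 0.0) = 1 - 0.5000 = 0.5000

P(X > 100) ≈ 0.5000


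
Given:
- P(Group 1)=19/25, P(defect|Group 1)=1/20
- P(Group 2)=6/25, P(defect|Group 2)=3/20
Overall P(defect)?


P(B) = Σ P(B|Aᵢ)×P(Aᵢ)
  1/20×19/25 = 19/500
  3/20×6/25 = 9/250
Sum = 37/500

P(defect) = 37/500 ≈ 7.40%


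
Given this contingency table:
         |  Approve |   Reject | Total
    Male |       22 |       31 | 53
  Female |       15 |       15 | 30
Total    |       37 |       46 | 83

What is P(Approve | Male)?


P(Approve | Male) = 22/(22+31) = 22/53

P(Approve|Male) = 22/53 ≈ 41.51%


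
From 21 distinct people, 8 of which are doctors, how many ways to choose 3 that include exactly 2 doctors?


Choose 2 of the 8 doctors and 1 of the other 13 people:
C(8,2)×C(13,1) = 28×13 = 364

364


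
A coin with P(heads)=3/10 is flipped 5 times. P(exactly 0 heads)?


Binomial: P(X=0) = C(5,0)×p^0×(1-p)^5
= 1 × 1 × 16807/100000 = 16807/100000

P(X=0) = 16807/100000 ≈ 16.81%


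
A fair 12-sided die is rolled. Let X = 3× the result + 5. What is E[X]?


E[die] = (1+12)/2 = 13/2
E[X] = 3×13/2 + 5 = 49/2

E[X] = 49/2


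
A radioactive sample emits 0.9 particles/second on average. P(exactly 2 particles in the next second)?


Poisson(λ=0.9): P(X=2) = e^(-λ)×λ^k/k!
= e^(-0.9) × 0.9^2 / 2!
≈ 0.4065696597 × 0.81 / 2 ≈ 0.164661

P(X=2) ≈ 0.164661 ≈ 16.47%


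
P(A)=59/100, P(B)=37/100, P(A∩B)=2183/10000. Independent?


P(A)×P(B) = 2183/10000
P(A∩B) = 2183/10000
Equal ✓ → Independent

Yes, independent


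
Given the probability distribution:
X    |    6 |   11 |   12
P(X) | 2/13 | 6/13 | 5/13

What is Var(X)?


E[X] = 138/13
E[X²] = 1518/13
Var(X) = E[X²] - (E[X])² = 1518/13 - 19044/169 = 690/169

Var(X) = 690/169 ≈ 4.0828


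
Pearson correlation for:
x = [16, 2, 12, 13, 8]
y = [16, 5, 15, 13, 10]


n=5, Σx=51, Σy=59, Σxy=695, Σx²=637, Σy²=775
r = (5×695 - 51×59)/√((5×637 - 51²)(5×775 - 59²))
= 466/√(584×394) = 466/√230096 ≈ 466/479.6832 ≈ 0.9715

r ≈ 0.9715


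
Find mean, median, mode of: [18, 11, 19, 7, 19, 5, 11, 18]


Sorted: [5, 7, 11, 11, 18, 18, 19, 19]
Mean = 108/8 = 27/2
Median = 29/2
Freq: {18: 2, 11: 2, 19: 2, 7: 1, 5: 1}
Mode: [11, 18, 19]

Mean=27/2, Median=29/2, Mode=[11, 18, 19]


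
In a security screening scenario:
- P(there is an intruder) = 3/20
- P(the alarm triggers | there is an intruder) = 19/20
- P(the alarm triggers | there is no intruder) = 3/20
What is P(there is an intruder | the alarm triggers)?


Using Bayes' theorem:
P(A|B) = P(B|A)·P(A) / P(B)

P(the alarm triggers) = 19/20 × 3/20 + 3/20 × 17/20
= 57/400 + 51/400 = 27/100

P(there is an intruder|the alarm triggers) = (57/400) / (27/100) = 19/36

P(there is an intruder|the alarm triggers) = 19/36 ≈ 52.78%


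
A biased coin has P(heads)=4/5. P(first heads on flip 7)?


Geometric: P(X=7) = (1-p)^(k-1)×p = (1/5)^6×4/5 = 4/78125

P(X=7) = 4/78125 ≈ 0.01%


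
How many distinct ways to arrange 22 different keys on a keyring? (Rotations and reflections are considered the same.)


Free circular arrangements: rotations and reflections both identified.
(n-1)!/2 = 21!/2 = 51090942171709440000/2 = 25545471085854720000

25545471085854720000


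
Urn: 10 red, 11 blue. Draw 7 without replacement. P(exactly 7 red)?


Hypergeometric: C(10,7)×C(11,0)/C(21,7)
= 120×1/116280 = 1/969

P(X=7) = 1/969 ≈ 0.10%


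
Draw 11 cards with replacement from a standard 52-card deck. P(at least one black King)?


P(not a black King) = 50/52 = 25/26
P(none in 11 draws) = (25/26)^11 = 2384185791015625/3670344486987776
P(≥1 black King) = 1 - 2384185791015625/3670344486987776 = 1286158695972151/3670344486987776

P = 1286158695972151/3670344486987776 ≈ 35.04%


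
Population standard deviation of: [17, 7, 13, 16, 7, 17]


Mean = 77/6
  (17-77/6)²=625/36
  (7-77/6)²=1225/36
  (13-77/6)²=1/36
  (16-77/6)²=361/36
  (7-77/6)²=1225/36
  (17-77/6)²=625/36
Σ(x-μ)² = 677/6
σ² = (677/6)/6 = 677/36

σ = √(677/36) ≈ 4.3365


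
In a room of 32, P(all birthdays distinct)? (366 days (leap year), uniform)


P(all different) = Π(366-i)/366 for i=0..31
= (366/366)×(365/366)×...×(335/366)
= 0.247626

P ≈ 0.2476 ≈ 24.76%


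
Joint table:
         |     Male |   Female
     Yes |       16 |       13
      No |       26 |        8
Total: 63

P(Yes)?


P(Yes) = (16+13)/63 = 29/63

P(Yes) = 29/63 ≈ 46.03%


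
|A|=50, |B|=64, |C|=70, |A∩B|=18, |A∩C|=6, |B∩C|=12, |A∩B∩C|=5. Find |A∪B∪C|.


|A∪B∪C| = 50+64+70-18-6-12+5 = 153

|A∪B∪C| = 153


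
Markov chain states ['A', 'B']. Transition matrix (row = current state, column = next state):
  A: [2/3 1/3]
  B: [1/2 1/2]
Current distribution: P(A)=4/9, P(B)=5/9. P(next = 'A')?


P(next=A) = Σᵢ P(now=i)×P(i→A)
= 4/9×2/3 + 5/9×1/2
= 8/27 + 5/18 = 31/54

P = 31/54 ≈ 0.5741


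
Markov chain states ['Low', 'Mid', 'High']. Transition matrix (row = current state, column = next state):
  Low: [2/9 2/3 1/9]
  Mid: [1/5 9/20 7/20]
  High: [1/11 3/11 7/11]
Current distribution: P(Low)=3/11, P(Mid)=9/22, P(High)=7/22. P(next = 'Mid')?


P(next=Mid) = Σᵢ P(now=i)×P(i→Mid)
= 3/11×2/3 + 9/22×9/20 + 7/22×3/11
= 2/11 + 81/440 + 21/242 = 2191/4840

P = 2191/4840 ≈ 0.4527


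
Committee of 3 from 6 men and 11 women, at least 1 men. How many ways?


Count by #men:
  1M,2W: C(6,1)×C(11,2)=330
  2M,1W: C(6,2)×C(11,1)=165
  3M,0W: C(6,3)×C(11,0)=20
Total = 515

515


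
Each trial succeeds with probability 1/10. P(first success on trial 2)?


Geometric: P(X=2) = (1-p)^(k-1)×p = (9/10)^1×1/10 = 9/100

P(X=2) = 9/100 ≈ 9.00%


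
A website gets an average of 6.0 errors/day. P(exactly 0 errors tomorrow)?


Poisson(λ=6.0): P(X=0) = e^(-λ)×λ^k/k!
= e^(-6.0) × 6.0^0 / 0!
≈ 0.002478752177 × 1 / 1 ≈ 0.002479

P(X=0) ≈ 0.002479 ≈ 0.25%


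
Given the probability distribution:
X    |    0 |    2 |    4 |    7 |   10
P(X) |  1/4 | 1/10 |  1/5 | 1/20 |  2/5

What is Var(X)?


E[X] = 107/20
E[X²] = 921/20
Var(X) = E[X²] - (E[X])² = 921/20 - 11449/400 = 6971/400

Var(X) = 6971/400 ≈ 17.4275


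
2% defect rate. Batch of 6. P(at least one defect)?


P(all good) = (49/50)^6 = 13841287201/15625000000
P(≥1 defect) = 1783712799/15625000000

P = 1783712799/15625000000 ≈ 11.42%


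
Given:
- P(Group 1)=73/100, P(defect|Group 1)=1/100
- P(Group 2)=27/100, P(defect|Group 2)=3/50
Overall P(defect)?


P(B) = Σ P(B|Aᵢ)×P(Aᵢ)
  1/100×73/100 = 73/10000
  3/50×27/100 = 81/5000
Sum = 47/2000

P(defect) = 47/2000 ≈ 2.35%


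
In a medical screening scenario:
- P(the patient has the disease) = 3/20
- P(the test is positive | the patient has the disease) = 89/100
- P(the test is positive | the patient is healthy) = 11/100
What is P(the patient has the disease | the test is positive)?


Using Bayes' theorem:
P(A|B) = P(B|A)·P(A) / P(B)

P(the test is positive) = 89/100 × 3/20 + 11/100 × 17/20
= 267/2000 + 187/2000 = 227/1000

P(the patient has the disease|the test is positive) = (267/2000) / (227/1000) = 267/454

P(the patient has the disease|the test is positive) = 267/454 ≈ 58.81%


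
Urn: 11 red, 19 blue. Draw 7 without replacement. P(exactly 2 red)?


Hypergeometric: C(11,2)×C(19,5)/C(30,7)
= 55×11628/2035800 = 3553/11310

P(X=2) = 3553/11310 ≈ 31.41%


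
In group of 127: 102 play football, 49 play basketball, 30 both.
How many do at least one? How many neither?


|A∪B| = 102+49-30 = 121
Neither = 127-121 = 6

At least one: 121; Neither: 6


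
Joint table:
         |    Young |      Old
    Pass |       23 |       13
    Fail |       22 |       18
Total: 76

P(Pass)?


P(Pass) = (23+13)/76 = 36/76 = 9/19

P(Pass) = 9/19 ≈ 47.37%


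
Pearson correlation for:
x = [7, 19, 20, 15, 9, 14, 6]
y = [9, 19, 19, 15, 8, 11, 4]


n=7, Σx=90, Σy=85, Σxy=1279, Σx²=1348, Σy²=1229
r = (7×1279 - 90×85)/√((7×1348 - 90²)(7×1229 - 85²))
= 1303/√(1336×1378) = 1303/√1841008 ≈ 1303/1356.8375 ≈ 0.9603

r ≈ 0.9603


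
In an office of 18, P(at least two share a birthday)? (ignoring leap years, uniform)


P(all different) = Π(365-i)/365 for i=0..17
= 0.653089
P(match) = 1 - 0.653089 = 0.346911

P ≈ 0.3469 ≈ 34.69%


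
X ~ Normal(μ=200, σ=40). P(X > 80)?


z = (80-200)/40 = -3.0
P(X > 80) = 1 - P(Z ≤ -3.0) = 1 - 0.0013 = 0.9987

P(X > 80) ≈ 0.9987


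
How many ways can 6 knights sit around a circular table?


Circular arrangements of 6 distinct objects: fix one position to break rotational symmetry.
(n-1)! = 5! = 120

120


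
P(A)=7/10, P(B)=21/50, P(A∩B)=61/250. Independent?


P(A)×P(B) = 147/500
P(A∩B) = 61/250
Not equal → NOT independent

No, not independent


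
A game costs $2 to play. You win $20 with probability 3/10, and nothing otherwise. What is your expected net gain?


E[gain] = (20-2)×3/10 + (-2)×7/10
= 27/5 - 7/5 = 4

Expected net gain = $4 ≈ $4.00


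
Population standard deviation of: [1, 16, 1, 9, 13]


Mean = 40/5 = 8
  (1-8)²=49
  (16-8)²=64
  (1-8)²=49
  (9-8)²=1
  (13-8)²=25
Σ(x-μ)² = 188
σ² = 188/5

σ = √(188/5) ≈ 6.1319


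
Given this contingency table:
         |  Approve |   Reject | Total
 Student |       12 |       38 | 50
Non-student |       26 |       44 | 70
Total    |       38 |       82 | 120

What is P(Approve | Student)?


P(Approve | Student) = 12/(12+38) = 12/50 = 6/25

P(Approve|Student) = 6/25 ≈ 24.00%


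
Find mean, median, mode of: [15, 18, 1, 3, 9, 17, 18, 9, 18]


Sorted: [1, 3, 9, 9, 15, 17, 18, 18, 18]
Mean = 108/9 = 12
Median = 15
Freq: {15: 1, 18: 3, 1: 1, 3: 1, 9: 2, 17: 1}
Mode: [18]

Mean=12, Median=15, Mode=18


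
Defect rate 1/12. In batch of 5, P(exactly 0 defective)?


Binomial: P(X=0) = C(5,0)×p^0×(1-p)^5
= 1 × 1 × 161051/248832 = 161051/248832

P(X=0) = 161051/248832 ≈ 64.72%


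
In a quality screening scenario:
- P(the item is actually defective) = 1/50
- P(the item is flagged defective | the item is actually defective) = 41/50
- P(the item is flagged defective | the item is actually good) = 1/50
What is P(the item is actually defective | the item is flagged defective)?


Using Bayes' theorem:
P(A|B) = P(B|A)·P(A) / P(B)

P(the item is flagged defective) = 41/50 × 1/50 + 1/50 × 49/50
= 41/2500 + 49/2500 = 9/250

P(the item is actually defective|the item is flagged defective) = (41/2500) / (9/250) = 41/90

P(the item is actually defective|the item is flagged defective) = 41/90 ≈ 45.56%


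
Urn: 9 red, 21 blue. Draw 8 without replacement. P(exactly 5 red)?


Hypergeometric: C(9,5)×C(21,3)/C(30,8)
= 126×1330/5852925 = 3724/130065

P(X=5) = 3724/130065 ≈ 2.86%


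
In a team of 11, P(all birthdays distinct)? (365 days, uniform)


P(all different) = Π(365-i)/365 for i=0..10
= (365/365)×(364/365)×...×(355/365)
= 0.858859

P ≈ 0.8589 ≈ 85.89%


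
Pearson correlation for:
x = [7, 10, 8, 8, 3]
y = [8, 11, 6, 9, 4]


n=5, Σx=36, Σy=38, Σxy=298, Σx²=286, Σy²=318
r = (5×298 - 36×38)/√((5×286 - 36²)(5×318 - 38²))
= 122/√(134×146) = 122/√19564 ≈ 122/139.8714 ≈ 0.8722

r ≈ 0.8722


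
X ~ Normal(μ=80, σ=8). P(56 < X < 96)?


z₁=(56-80)/8=-3.0, z₂=(96-80)/8=2.0
P = Φ(2.0) - Φ(-3.0) = 0.977250 - 0.001350 = 0.975900 ≈ 0.9759

P(56 < X < 96) ≈ 0.9759


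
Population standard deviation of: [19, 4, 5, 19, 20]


Mean = 67/5
  (19-67/5)²=784/25
  (4-67/5)²=2209/25
  (5-67/5)²=1764/25
  (19-67/5)²=784/25
  (20-67/5)²=1089/25
Σ(x-μ)² = 1326/5
σ² = (1326/5)/5 = 1326/25

σ = √(1326/25) ≈ 7.2829


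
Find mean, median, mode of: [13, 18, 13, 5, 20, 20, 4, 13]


Sorted: [4, 5, 13, 13, 13, 18, 20, 20]
Mean = 106/8 = 53/4
Median = 13
Freq: {13: 3, 18: 1, 5: 1, 20: 2, 4: 1}
Mode: [13]

Mean=53/4, Median=13, Mode=13


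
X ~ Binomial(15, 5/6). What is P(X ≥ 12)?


P(X ≥ 12) = Σ P(X=i) for i=12..15
P(X=12) = 111083984375/470184984576
P(X=13) = 42724609375/156728328192
P(X=14) = 30517578125/156728328192
P(X=15) = 30517578125/470184984576
Sum = 45166015625/58773123072

P(X ≥ 12) = 45166015625/58773123072 ≈ 76.85%


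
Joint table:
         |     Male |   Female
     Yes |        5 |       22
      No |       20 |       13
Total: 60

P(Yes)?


P(Yes) = (5+22)/60 = 27/60 = 9/20

P(Yes) = 9/20 ≈ 45.00%


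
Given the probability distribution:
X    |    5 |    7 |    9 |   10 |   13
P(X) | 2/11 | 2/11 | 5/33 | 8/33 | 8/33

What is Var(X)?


E[X] = 301/33
E[X²] = 3001/33
Var(X) = E[X²] - (E[X])² = 3001/33 - 90601/1089 = 8432/1089

Var(X) = 8432/1089 ≈ 7.7429


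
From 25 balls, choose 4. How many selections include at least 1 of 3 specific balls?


Complement: C(25,4) - C(22,4) = 12650 - 7315 = 5335

5335


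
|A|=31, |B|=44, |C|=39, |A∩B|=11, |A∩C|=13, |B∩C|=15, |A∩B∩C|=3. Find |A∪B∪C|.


|A∪B∪C| = 31+44+39-11-13-15+3 = 78

|A∪B∪C| = 78


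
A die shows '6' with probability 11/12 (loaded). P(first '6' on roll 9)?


Geometric: P(X=9) = (1-p)^(k-1)×p = (1/12)^8×11/12 = 11/5159780352

P(X=9) = 11/5159780352 ≈ 0.00%


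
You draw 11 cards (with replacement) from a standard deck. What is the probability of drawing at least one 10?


P(not a 10) = 48/52 = 12/13
P(none in 11 draws) = (12/13)^11 = 743008370688/1792160394037
P(≥1 10) = 1 - 743008370688/1792160394037 = 1049152023349/1792160394037

P = 1049152023349/1792160394037 ≈ 58.54%


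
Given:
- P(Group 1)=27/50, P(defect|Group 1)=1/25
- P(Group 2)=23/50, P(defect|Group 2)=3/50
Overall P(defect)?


P(B) = Σ P(B|Aᵢ)×P(Aᵢ)
  1/25×27/50 = 27/1250
  3/50×23/50 = 69/2500
Sum = 123/2500

P(defect) = 123/2500 ≈ 4.92%


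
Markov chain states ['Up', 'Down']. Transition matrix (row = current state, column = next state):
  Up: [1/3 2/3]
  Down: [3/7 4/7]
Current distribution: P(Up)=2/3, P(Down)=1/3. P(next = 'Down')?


P(next=Down) = Σᵢ P(now=i)×P(i→Down)
= 2/3×2/3 + 1/3×4/7
= 4/9 + 4/21 = 40/63

P = 40/63 ≈ 0.6349


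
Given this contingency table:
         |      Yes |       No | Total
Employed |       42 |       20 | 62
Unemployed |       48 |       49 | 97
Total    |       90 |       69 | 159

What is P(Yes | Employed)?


P(Yes | Employed) = 42/(42+20) = 42/62 = 21/31

P(Yes|Employed) = 21/31 ≈ 67.74%


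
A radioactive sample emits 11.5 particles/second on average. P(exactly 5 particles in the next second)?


Poisson(λ=11.5): P(X=5) = e^(-λ)×λ^k/k!
= e^(-11.5) × 11.5^5 / 5!
≈ 1.01300936e-05 × 201135.71875 / 120 ≈ 0.016979

P(X=5) ≈ 0.016979 ≈ 1.70%


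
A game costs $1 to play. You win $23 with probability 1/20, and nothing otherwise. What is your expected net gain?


E[gain] = (23-1)×1/20 + (-1)×19/20
= 11/10 - 19/20 = 3/20

Expected net gain = $3/20 ≈ $0.15


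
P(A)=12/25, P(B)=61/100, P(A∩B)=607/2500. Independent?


P(A)×P(B) = 183/625
P(A∩B) = 607/2500
Not equal → NOT independent

No, not independent


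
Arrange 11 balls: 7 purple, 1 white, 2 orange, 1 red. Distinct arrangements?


11!/(7!×1!×2!×1!) = 3960

3960


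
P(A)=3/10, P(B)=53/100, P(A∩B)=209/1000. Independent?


P(A)×P(B) = 159/1000
P(A∩B) = 209/1000
Not equal → NOT independent

No, not independent


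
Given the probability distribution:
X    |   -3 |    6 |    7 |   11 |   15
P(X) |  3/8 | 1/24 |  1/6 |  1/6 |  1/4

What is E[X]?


E[X] = Σ x·P(X=x)
= (-3)×(3/8) + (6)×(1/24) + (7)×(1/6) + (11)×(1/6) + (15)×(1/4)
= 47/8

E[X] = 47/8


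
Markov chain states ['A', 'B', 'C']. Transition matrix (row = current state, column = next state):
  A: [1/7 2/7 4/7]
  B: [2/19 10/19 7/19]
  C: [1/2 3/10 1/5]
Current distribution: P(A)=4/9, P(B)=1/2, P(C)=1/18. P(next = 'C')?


P(next=C) = Σᵢ P(now=i)×P(i→C)
= 4/9×4/7 + 1/2×7/19 + 1/18×1/5
= 16/63 + 7/38 + 1/90 = 2689/5985

P = 2689/5985 ≈ 0.4493


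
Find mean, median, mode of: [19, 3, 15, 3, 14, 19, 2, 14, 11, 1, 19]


Sorted: [1, 2, 3, 3, 11, 14, 14, 15, 19, 19, 19]
Mean = 120/11
Median = 14
Freq: {19: 3, 3: 2, 15: 1, 14: 2, 2: 1, 11: 1, 1: 1}
Mode: [19]

Mean=120/11, Median=14, Mode=19


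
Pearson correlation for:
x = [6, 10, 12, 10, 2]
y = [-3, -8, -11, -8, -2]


n=5, Σx=40, Σy=-32, Σxy=-314, Σx²=384, Σy²=262
r = (5×(-314) - 40×(-32))/√((5×384 - 40²)(5×262 - (-32)²))
= -290/√(320×286) = -290/√91520 ≈ -290/302.5227 ≈ -0.9586

r ≈ -0.9586


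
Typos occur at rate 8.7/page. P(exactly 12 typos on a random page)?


Poisson(λ=8.7): P(X=12) = e^(-λ)×λ^k/k!
= e^(-8.7) × 8.7^12 / 12!
≈ 0.000166585811 × 188031682201 / 479001600 ≈ 0.065393

P(X=12) ≈ 0.065393 ≈ 6.54%


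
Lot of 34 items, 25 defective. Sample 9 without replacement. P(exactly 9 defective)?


Hypergeometric: C(25,9)×C(9,0)/C(34,9)
= 2042975×1/52451256 = 10925/280488

P(X=9) = 10925/280488 ≈ 3.89%


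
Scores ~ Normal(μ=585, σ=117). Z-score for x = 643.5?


z = (x - μ)/σ = (643.5 - 585)/117 = 0.5

z = 0.5


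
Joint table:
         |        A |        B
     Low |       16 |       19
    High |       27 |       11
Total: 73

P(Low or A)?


P(Low∨A) = P(Low) + P(A) - P(Low∧A)
= (35 + 43 - 16)/73 = 62/73

P = 62/73 ≈ 84.93%


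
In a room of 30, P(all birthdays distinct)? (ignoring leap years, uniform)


P(all different) = Π(365-i)/365 for i=0..29
= (365/365)×(364/365)×...×(336/365)
= 0.293684

P ≈ 0.2937 ≈ 29.37%


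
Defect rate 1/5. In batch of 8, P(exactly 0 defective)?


Binomial: P(X=0) = C(8,0)×p^0×(1-p)^8
= 1 × 1 × 65536/390625 = 65536/390625

P(X=0) = 65536/390625 ≈ 16.78%


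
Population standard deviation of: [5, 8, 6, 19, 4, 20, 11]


Mean = 73/7
  (5-73/7)²=1444/49
  (8-73/7)²=289/49
  (6-73/7)²=961/49
  (19-73/7)²=3600/49
  (4-73/7)²=2025/49
  (20-73/7)²=4489/49
  (11-73/7)²=16/49
Σ(x-μ)² = 1832/7
σ² = (1832/7)/7 = 1832/49

σ = √(1832/49) ≈ 6.1146


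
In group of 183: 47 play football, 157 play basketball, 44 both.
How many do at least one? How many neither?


|A∪B| = 47+157-44 = 160
Neither = 183-160 = 23

At least one: 160; Neither: 23


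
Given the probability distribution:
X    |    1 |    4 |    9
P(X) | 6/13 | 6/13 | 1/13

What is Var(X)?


E[X] = 3
E[X²] = 183/13
Var(X) = E[X²] - (E[X])² = 183/13 - 9 = 66/13

Var(X) = 66/13 ≈ 5.0769


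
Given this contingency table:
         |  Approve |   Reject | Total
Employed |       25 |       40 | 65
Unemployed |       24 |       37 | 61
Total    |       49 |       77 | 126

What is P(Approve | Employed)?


P(Approve | Employed) = 25/(25+40) = 25/65 = 5/13

P(Approve|Employed) = 5/13 ≈ 38.46%


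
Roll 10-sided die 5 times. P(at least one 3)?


P(no 3)^5 = (9/10)^5 = 59049/100000
P(≥1) = 1 - 59049/100000 = 40951/100000

P = 40951/100000 ≈ 40.95%


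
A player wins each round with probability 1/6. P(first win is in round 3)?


Geometric: P(X=3) = (1-p)^(k-1)×p = (5/6)^2×1/6 = 25/216

P(X=3) = 25/216 ≈ 11.57%


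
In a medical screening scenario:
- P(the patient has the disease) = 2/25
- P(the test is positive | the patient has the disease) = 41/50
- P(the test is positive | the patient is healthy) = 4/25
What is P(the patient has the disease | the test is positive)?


Using Bayes' theorem:
P(A|B) = P(B|A)·P(A) / P(B)

P(the test is positive) = 41/50 × 2/25 + 4/25 × 23/25
= 41/625 + 92/625 = 133/625

P(the patient has the disease|the test is positive) = (41/625) / (133/625) = 41/133

P(the patient has the disease|the test is positive) = 41/133 ≈ 30.83%


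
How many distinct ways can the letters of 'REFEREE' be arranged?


Letters: 7, freq: {'R': 2, 'E': 4, 'F': 1}
7!/(2!×4!×1!) = 5040/48 = 105

105


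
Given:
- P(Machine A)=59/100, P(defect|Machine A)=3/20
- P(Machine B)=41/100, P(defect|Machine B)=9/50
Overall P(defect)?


P(B) = Σ P(B|Aᵢ)×P(Aᵢ)
  3/20×59/100 = 177/2000
  9/50×41/100 = 369/5000
Sum = 1623/10000

P(defect) = 1623/10000 ≈ 16.23%


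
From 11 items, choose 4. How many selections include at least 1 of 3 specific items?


Complement: C(11,4) - C(8,4) = 330 - 70 = 260

260


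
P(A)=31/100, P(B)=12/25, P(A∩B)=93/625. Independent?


P(A)×P(B) = 93/625
P(A∩B) = 93/625
Equal ✓ → Independent

Yes, independent


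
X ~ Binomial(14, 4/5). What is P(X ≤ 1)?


P(X ≤ 1) = Σ P(X=i) for i=0..1
P(X=0) = 1/6103515625
P(X=1) = 56/6103515625
Sum = 57/6103515625

P(X ≤ 1) = 57/6103515625 ≈ 0.00%


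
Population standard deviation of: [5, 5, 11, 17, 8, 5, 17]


Mean = 68/7
  (5-68/7)²=1089/49
  (5-68/7)²=1089/49
  (11-68/7)²=81/49
  (17-68/7)²=2601/49
  (8-68/7)²=144/49
  (5-68/7)²=1089/49
  (17-68/7)²=2601/49
Σ(x-μ)² = 1242/7
σ² = (1242/7)/7 = 1242/49

σ = √(1242/49) ≈ 5.0346


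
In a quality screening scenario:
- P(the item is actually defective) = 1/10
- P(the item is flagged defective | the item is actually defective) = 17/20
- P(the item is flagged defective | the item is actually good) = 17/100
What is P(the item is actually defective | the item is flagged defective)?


Using Bayes' theorem:
P(A|B) = P(B|A)·P(A) / P(B)

P(the item is flagged defective) = 17/20 × 1/10 + 17/100 × 9/10
= 17/200 + 153/1000 = 119/500

P(the item is actually defective|the item is flagged defective) = (17/200) / (119/500) = 5/14

P(the item is actually defective|the item is flagged defective) = 5/14 ≈ 35.71%


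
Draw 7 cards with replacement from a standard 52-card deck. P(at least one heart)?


P(not a heart) = 39/52 = 3/4
P(none in 7 draws) = (3/4)^7 = 2187/16384
P(≥1 heart) = 1 - 2187/16384 = 14197/16384

P = 14197/16384 ≈ 86.65%


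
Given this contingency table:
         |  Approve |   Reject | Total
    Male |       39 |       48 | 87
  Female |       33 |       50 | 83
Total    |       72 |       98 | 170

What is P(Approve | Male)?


P(Approve | Male) = 39/(39+48) = 39/87 = 13/29

P(Approve|Male) = 13/29 ≈ 44.83%


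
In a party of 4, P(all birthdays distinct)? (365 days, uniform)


P(all different) = Π(365-i)/365 for i=0..3
= (365/365)×(364/365)×...×(362/365)
= 0.983644

P ≈ 0.9836 ≈ 98.36%


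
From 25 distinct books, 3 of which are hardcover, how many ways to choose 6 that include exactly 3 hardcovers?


Choose 3 of the 3 hardcovers and 3 of the other 22 books:
C(3,3)×C(22,3) = 1×1540 = 1540

1540


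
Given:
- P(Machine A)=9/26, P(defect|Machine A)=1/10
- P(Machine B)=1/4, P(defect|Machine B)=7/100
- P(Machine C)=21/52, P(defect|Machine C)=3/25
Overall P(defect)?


P(B) = Σ P(B|Aᵢ)×P(Aᵢ)
  1/10×9/26 = 9/260
  7/100×1/4 = 7/400
  3/25×21/52 = 63/1300
Sum = 523/5200

P(defect) = 523/5200 ≈ 10.06%


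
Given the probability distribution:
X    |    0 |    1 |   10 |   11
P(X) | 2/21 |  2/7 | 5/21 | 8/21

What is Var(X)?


E[X] = 48/7
E[X²] = 1474/21
Var(X) = E[X²] - (E[X])² = 1474/21 - 2304/49 = 3406/147

Var(X) = 3406/147 ≈ 23.1701


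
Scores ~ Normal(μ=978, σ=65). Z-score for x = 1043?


z = (x - μ)/σ = (1043 - 978)/65 = 1.0

z = 1.0


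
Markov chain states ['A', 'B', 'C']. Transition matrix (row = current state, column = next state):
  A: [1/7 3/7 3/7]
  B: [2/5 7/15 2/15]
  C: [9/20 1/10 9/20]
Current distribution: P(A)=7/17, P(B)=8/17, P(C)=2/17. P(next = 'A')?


P(next=A) = Σᵢ P(now=i)×P(i→A)
= 7/17×1/7 + 8/17×2/5 + 2/17×9/20
= 1/17 + 16/85 + 9/170 = 3/10

P = 3/10 ≈ 0.3000


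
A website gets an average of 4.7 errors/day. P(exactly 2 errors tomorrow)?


Poisson(λ=4.7): P(X=2) = e^(-λ)×λ^k/k!
= e^(-4.7) × 4.7^2 / 2!
≈ 0.009095277102 × 22.09 / 2 ≈ 0.100457

P(X=2) ≈ 0.100457 ≈ 10.05%


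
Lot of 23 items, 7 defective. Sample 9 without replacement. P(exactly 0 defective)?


Hypergeometric: C(7,0)×C(16,9)/C(23,9)
= 1×11440/817190 = 104/7429

P(X=0) = 104/7429 ≈ 1.40%


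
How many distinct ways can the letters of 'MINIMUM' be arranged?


Letters: 7, freq: {'M': 3, 'I': 2, 'N': 1, 'U': 1}
7!/(3!×2!×1!×1!) = 5040/12 = 420

420


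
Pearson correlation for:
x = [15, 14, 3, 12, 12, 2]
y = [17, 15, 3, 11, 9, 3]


n=6, Σx=58, Σy=58, Σxy=720, Σx²=722, Σy²=734
r = (6×720 - 58×58)/√((6×722 - 58²)(6×734 - 58²))
= 956/√(968×1040) = 956/√1006720 ≈ 956/1003.3544 ≈ 0.9528

r ≈ 0.9528


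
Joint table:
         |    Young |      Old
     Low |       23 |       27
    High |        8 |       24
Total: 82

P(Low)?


P(Low) = (23+27)/82 = 50/82 = 25/41

P(Low) = 25/41 ≈ 60.98%


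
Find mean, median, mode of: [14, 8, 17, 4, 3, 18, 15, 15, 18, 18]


Sorted: [3, 4, 8, 14, 15, 15, 17, 18, 18, 18]
Mean = 130/10 = 13
Median = 15
Freq: {14: 1, 8: 1, 17: 1, 4: 1, 3: 1, 18: 3, 15: 2}
Mode: [18]

Mean=13, Median=15, Mode=18


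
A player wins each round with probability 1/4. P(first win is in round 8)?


Geometric: P(X=8) = (1-p)^(k-1)×p = (3/4)^7×1/4 = 2187/65536

P(X=8) = 2187/65536 ≈ 3.34%
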